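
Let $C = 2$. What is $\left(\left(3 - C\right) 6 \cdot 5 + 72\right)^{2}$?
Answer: $10404$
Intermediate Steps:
$\left(\left(3 - C\right) 6 \cdot 5 + 72\right)^{2} = \left(\left(3 - 2\right) 6 \cdot 5 + 72\right)^{2} = \left(1 \cdot 6 \cdot 5 + 72\right)^{2} = \left(6 \cdot 5 + 72\right)^{2} = \left(30 + 72\right)^{2} = 102^{2} = 10404$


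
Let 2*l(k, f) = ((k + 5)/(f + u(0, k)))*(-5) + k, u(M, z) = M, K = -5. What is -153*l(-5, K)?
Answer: 765/2 ≈ 382.50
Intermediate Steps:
l(k, f) = k/2 - 5*(5 + k)/(2*f) (l(k, f) = (((k + 5)/(f + 0))*(-5) + k)/2 = (((5 + k)/f)*(-5) + k)/2 = (-5*(5 + k)/f + k)/2 = (k - 5*(5 + k)/f)/2 = k/2 - 5*(5 + k)/(2*f))
-153*l(-5, K) = -153*(-25 - 5*(-5) - 5*(-5))/(2*(-5)) = -153*(-1)*(-25 + 25 + 25)/(2*5) = -153*(-1)*25/(2*5) = -153*(-5/2) = 765/2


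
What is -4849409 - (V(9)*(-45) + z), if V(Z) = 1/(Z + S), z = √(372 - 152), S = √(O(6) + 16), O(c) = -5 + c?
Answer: -310361771/64 - 2*√55 - 45*√17/64 ≈ -4.8494e+6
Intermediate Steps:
S = √17 (S = √((-5 + 6) + 16) = √(1 + 16) = √17 ≈ 4.1231)
z = 2*√55 (z = √220 = 2*√55 ≈ 14.832)
V(Z) = 1/(Z + √17)
-4849409 - (V(9)*(-45) + z) = -4849409 - (-45/(9 + √17) + 2*√55) = -4849409 + (-2*√55 + 45/(9 + √17)) = -4849409 - 2*√55 + 45/(9 + √17)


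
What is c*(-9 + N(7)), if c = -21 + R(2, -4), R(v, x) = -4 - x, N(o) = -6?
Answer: 315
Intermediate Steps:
c = -21 (c = -21 + (-4 - 1*(-4)) = -21 + (-4 + 4) = -21 + 0 = -21)
c*(-9 + N(7)) = -21*(-9 - 6) = -21*(-15) = 315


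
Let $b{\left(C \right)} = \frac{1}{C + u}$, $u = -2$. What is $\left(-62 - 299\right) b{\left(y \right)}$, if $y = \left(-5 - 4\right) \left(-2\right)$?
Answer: $- \frac{361}{16} \approx -22.563$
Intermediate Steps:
$y = 18$ ($y = \left(-9\right) \left(-2\right) = 18$)
$b{\left(C \right)} = \frac{1}{-2 + C}$ ($b{\left(C \right)} = \frac{1}{C - 2} = \frac{1}{-2 + C}$)
$\left(-62 - 299\right) b{\left(y \right)} = \frac{-62 - 299}{-2 + 18} = - \frac{361}{16}$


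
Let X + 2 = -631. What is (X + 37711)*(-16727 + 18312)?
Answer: 58768630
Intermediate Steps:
X = -633 (X = -2 - 631 = -633)
(X + 37711)*(-16727 + 18312) = (-633 + 37711)*(-16727 + 18312) = 37078*1585 = 58768630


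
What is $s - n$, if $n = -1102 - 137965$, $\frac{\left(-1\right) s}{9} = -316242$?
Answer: $2985245$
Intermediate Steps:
$s = 2846178$ ($s = \left(-9\right) \left(-316242\right) = 2846178$)
$n = -139067$ ($n = -1102 - 137965 = -139067$)
$s - n = 2846178 - -139067 = 2846178 + 139067 = 2985245$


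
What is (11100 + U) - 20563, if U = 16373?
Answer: 6910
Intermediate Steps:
(11100 + U) - 20563 = (11100 + 16373) - 20563 = 27473 - 20563 = 6910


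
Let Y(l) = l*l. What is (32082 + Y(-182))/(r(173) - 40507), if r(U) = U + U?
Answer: -65206/40161 ≈ -1.6236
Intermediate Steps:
Y(l) = l²
r(U) = 2*U
(32082 + Y(-182))/(r(173) - 40507) = (32082 + (-182)²)/(2*173 - 40507) = (32082 + 33124)/(346 - 40507) = 65206/(-40161) = 65206*(-1/40161) = -65206/40161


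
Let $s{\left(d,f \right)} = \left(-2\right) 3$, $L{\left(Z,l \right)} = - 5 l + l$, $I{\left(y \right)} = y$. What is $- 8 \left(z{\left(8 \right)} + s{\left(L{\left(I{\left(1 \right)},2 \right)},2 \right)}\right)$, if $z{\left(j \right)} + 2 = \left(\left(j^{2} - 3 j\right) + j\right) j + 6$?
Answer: $-3056$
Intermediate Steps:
$L{\left(Z,l \right)} = - 4 l$
$s{\left(d,f \right)} = -6$
$z{\left(j \right)} = 4 + j \left(j^{2} - 2 j\right)$ ($z{\left(j \right)} = -2 + \left(\left(\left(j^{2} - 3 j\right) + j\right) j + 6\right) = -2 + \left(\left(j^{2} - 2 j\right) j + 6\right) = -2 + \left(j \left(j^{2} - 2 j\right) + 6\right) = -2 + \left(6 + j \left(j^{2} - 2 j\right)\right) = 4 + j \left(j^{2} - 2 j\right)$)
$- 8 \left(z{\left(8 \right)} + s{\left(L{\left(I{\left(1 \right)},2 \right)},2 \right)}\right) = - 8 \left(\left(4 + 8^{3} - 2 \cdot 8^{2}\right) - 6\right) = - 8 \left(\left(4 + 512 - 128\right) - 6\right) = - 8 \left(388 - 6\right) = \left(-8\right) 382 = -3056$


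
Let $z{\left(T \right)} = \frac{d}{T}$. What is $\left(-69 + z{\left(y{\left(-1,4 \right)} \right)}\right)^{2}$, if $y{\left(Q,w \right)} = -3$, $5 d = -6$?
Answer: $\frac{117649}{25} \approx 4706.0$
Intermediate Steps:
$d = - \frac{6}{5}$ ($d = \frac{1}{5} \left(-6\right) = - \frac{6}{5} \approx -1.2$)
$z{\left(T \right)} = - \frac{6}{5 T}$
$\left(-69 + z{\left(y{\left(-1,4 \right)} \right)}\right)^{2} = \left(-69 - \frac{6}{5 \left(-3\right)}\right)^{2} = \left(-69 - - \frac{2}{5}\right)^{2} = \left(-69 + \frac{2}{5}\right)^{2} = \left(- \frac{343}{5}\right)^{2} = \frac{117649}{25}$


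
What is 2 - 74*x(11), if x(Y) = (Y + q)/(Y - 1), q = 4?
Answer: -109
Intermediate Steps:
x(Y) = (4 + Y)/(-1 + Y) (x(Y) = (Y + 4)/(Y - 1) = (4 + Y)/(-1 + Y))
2 - 74*x(11) = 2 - 74*(4 + 11)/(-1 + 11) = 2 - 74*15/10 = 2 - 37*15/5 = 2 - 74*3/2 = 2 - 111 = -109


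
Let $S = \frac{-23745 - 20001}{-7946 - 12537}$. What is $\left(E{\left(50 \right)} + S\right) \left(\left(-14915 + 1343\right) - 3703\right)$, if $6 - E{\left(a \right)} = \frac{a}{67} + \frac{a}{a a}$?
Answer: $- \frac{349423179449}{2744722} \approx -1.2731 \cdot 10^{5}$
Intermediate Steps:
$E{\left(a \right)} = 6 - \frac{1}{a} - \frac{a}{67}$ ($E{\left(a \right)} = 6 - \left(\frac{a}{67} + \frac{a}{a a}\right) = 6 - \left(a \frac{1}{67} + \frac{a}{a^{2}}\right) = 6 - \left(\frac{a}{67} + \frac{a}{a^{2}}\right) = 6 - \left(\frac{a}{67} + \frac{1}{a}\right) = 6 - \left(\frac{1}{a} + \frac{a}{67}\right) = 6 - \frac{1}{a} - \frac{a}{67}$)
$S = \frac{43746}{20483}$ ($S = - \frac{43746}{-20483} = \left(-43746\right) \left(- \frac{1}{20483}\right) = \frac{43746}{20483} \approx 2.1357$)
$\left(E{\left(50 \right)} + S\right) \left(\left(-14915 + 1343\right) - 3703\right) = \left(\left(6 - \frac{1}{50} - \frac{50}{67}\right) + \frac{43746}{20483}\right) \left(\left(-14915 + 1343\right) - 3703\right) = \left(\left(6 - \frac{1}{50} - \frac{50}{67}\right) + \frac{43746}{20483}\right) \left(-13572 - 3703\right) = \left(\left(6 - \frac{1}{50} - \frac{50}{67}\right) + \frac{43746}{20483}\right) \left(-17275\right) = \left(\frac{17533}{3350} + \frac{43746}{20483}\right) \left(-17275\right) = \frac{505677539}{68618050} \left(-17275\right) = - \frac{349423179449}{2744722}$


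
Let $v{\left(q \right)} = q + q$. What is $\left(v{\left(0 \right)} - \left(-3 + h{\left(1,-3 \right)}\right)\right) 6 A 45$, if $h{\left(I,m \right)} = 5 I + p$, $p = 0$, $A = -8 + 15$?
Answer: $-3780$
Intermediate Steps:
$A = 7$
$v{\left(q \right)} = 2 q$
$h{\left(I,m \right)} = 5 I$ ($h{\left(I,m \right)} = 5 I + 0 = 5 I$)
$\left(v{\left(0 \right)} - \left(-3 + h{\left(1,-3 \right)}\right)\right) 6 A 45 = \left(2 \cdot 0 + \left(3 - 5 \cdot 1\right)\right) 6 \cdot 7 \cdot 45 = \left(0 + \left(3 - 5\right)\right) 6 \cdot 7 \cdot 45 = \left(0 - 2\right) 6 \cdot 7 \cdot 45 = \left(-2\right) 6 \cdot 7 \cdot 45 = \left(-12\right) 7 \cdot 45 = \left(-84\right) 45 = -3780$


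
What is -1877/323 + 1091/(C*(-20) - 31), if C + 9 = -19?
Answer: -640540/170867 ≈ -3.7488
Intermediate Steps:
C = -28 (C = -9 - 19 = -28)
-1877/323 + 1091/(C*(-20) - 31) = -1877/323 + 1091/(-28*(-20) - 31) = -1877*1/323 + 1091/(560 - 31) = -1877/323 + 1091/529 = -640540/170867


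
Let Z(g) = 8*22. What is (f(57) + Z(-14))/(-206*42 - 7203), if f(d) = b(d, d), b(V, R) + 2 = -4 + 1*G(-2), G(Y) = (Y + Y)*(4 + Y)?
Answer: -54/5285 ≈ -0.010218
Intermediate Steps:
Z(g) = 176
G(Y) = 2*Y*(4 + Y) (G(Y) = (2*Y)*(4 + Y) = 2*Y*(4 + Y))
b(V, R) = -14 (b(V, R) = -2 + (-4 + 1*(2*(-2)*(4 - 2))) = -2 + (-4 + 1*(2*(-2)*2)) = -2 + (-4 + 1*(-8)) = -2 + (-4 - 8) = -2 - 12 = -14)
f(d) = -14
(f(57) + Z(-14))/(-206*42 - 7203) = (-14 + 176)/(-206*42 - 7203) = 162/(-8652 - 7203) = 162/(-15855) = 162*(-1/15855) = -54/5285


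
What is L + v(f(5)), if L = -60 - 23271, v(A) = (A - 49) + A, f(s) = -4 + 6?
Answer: -23376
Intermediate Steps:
f(s) = 2
v(A) = -49 + 2*A (v(A) = (-49 + A) + A = -49 + 2*A)
L = -23331
L + v(f(5)) = -23331 + (-49 + 2*2) = -23331 + (-49 + 4) = -23331 - 45 = -23376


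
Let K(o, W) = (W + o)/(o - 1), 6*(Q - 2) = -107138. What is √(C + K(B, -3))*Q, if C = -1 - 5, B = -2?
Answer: -53563*I*√39/9 ≈ -37167.0*I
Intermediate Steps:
Q = -53563/3 (Q = 2 + (⅙)*(-107138) = 2 - 53569/3 = -53563/3 ≈ -17854.)
C = -6
K(o, W) = (W + o)/(-1 + o)
√(C + K(B, -3))*Q = √(-6 + (-3 - 2)/(-1 - 2))*(-53563/3) = √(-6 - 5/(-3))*(-53563/3) = √(-6 - ⅓*(-5))*(-53563/3) = √(-6 + 5/3)*(-53563/3) = √(-13/3)*(-53563/3) = (I*√39/3)*(-53563/3) = -53563*I*√39/9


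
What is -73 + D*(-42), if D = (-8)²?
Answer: -2761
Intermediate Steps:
D = 64
-73 + D*(-42) = -73 + 64*(-42) = -73 - 2688 = -2761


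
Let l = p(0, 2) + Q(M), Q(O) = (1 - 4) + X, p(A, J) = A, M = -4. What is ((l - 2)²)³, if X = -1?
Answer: 46656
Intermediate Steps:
Q(O) = -4 (Q(O) = (1 - 4) - 1 = -3 - 1 = -4)
l = -4 (l = 0 - 4 = -4)
((l - 2)²)³ = ((-4 - 2)²)³ = ((-6)²)³ = 36³ = 46656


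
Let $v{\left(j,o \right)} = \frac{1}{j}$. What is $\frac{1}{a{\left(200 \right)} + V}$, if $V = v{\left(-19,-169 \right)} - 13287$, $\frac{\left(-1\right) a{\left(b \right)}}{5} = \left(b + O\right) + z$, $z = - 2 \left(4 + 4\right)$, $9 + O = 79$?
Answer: $- \frac{19}{276584} \approx -6.8695 \cdot 10^{-5}$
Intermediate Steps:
$O = 70$ ($O = -9 + 79 = 70$)
$z = -16$ ($z = \left(-2\right) 8 = -16$)
$a{\left(b \right)} = -270 - 5 b$ ($a{\left(b \right)} = - 5 \left(\left(b + 70\right) - 16\right) = - 5 \left(\left(70 + b\right) - 16\right) = - 5 \left(54 + b\right) = -270 - 5 b$)
$V = - \frac{252454}{19}$ ($V = \frac{1}{-19} - 13287 = - \frac{1}{19} - 13287 = - \frac{252454}{19} \approx -13287.0$)
$\frac{1}{a{\left(200 \right)} + V} = \frac{1}{\left(-270 - 1000\right) - \frac{252454}{19}} = \frac{1}{-1270 - \frac{252454}{19}} = \frac{1}{- \frac{276584}{19}} = - \frac{19}{276584}$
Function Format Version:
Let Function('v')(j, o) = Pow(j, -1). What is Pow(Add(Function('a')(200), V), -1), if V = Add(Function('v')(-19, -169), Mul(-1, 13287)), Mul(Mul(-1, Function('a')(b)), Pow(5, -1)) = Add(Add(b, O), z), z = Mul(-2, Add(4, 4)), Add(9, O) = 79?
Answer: Rational(-19, 276584) ≈ -6.8695e-5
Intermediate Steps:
O = 70 (O = Add(-9, 79) = 70)
z = -16 (z = Mul(-2, 8) = -16)
Function('a')(b) = Add(-270, Mul(-5, b)) (Function('a')(b) = Mul(-5, Add(Add(b, 70), -16)) = Mul(-5, Add(Add(70, b), -16)) = Mul(-5, Add(54, b)) = Add(-270, Mul(-5, b)))
V = Rational(-252454, 19) (V = Add(Pow(-19, -1), Mul(-1, 13287)) = Add(Rational(-1, 19), -13287) = Rational(-252454, 19) ≈ -13287.)
Pow(Add(Function('a')(200), V), -1) = Pow(Add(Add(-270, Mul(-5, 200)), Rational(-252454, 19)), -1) = Pow(Add(Add(-270, -1000), Rational(-252454, 19)), -1) = Pow(Add(-1270, Rational(-252454, 19)), -1) = Pow(Rational(-276584, 19), -1) = Rational(-19, 276584)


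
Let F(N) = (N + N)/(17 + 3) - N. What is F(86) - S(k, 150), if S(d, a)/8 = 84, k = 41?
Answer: -3747/5 ≈ -749.40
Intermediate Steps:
F(N) = -9*N/10 (F(N) = (2*N)/20 - N = (2*N)*(1/20) - N = N/10 - N = -9*N/10)
S(d, a) = 672 (S(d, a) = 8*84 = 672)
F(86) - S(k, 150) = -9/10*86 - 1*672 = -387/5 - 672 = -3747/5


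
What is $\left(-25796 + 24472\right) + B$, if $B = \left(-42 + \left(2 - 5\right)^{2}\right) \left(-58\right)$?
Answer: $590$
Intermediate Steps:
$B = 1914$ ($B = \left(-42 + \left(-3\right)^{2}\right) \left(-58\right) = \left(-42 + 9\right) \left(-58\right) = \left(-33\right) \left(-58\right) = 1914$)
$\left(-25796 + 24472\right) + B = \left(-25796 + 24472\right) + 1914 = -1324 + 1914 = 590$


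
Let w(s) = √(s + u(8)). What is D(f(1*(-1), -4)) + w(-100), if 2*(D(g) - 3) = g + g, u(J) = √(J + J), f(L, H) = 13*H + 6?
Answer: -43 + 4*I*√6 ≈ -43.0 + 9.798*I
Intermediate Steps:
f(L, H) = 6 + 13*H
u(J) = √2*√J (u(J) = √(2*J) = √2*√J)
w(s) = √(4 + s) (w(s) = √(s + √2*√8) = √(s + √2*(2*√2)) = √(s + 4) = √(4 + s))
D(g) = 3 + g (D(g) = 3 + (g + g)/2 = 3 + (2*g)/2 = 3 + g)
D(f(1*(-1), -4)) + w(-100) = (3 + (6 + 13*(-4))) + √(4 - 100) = (3 + (6 - 52)) + √(-96) = (3 - 46) + 4*I*√6 = -43 + 4*I*√6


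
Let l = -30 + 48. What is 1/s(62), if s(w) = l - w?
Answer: -1/44 ≈ -0.022727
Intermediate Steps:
l = 18
s(w) = 18 - w
1/s(62) = 1/(18 - 1*62) = 1/(18 - 62) = 1/(-44) = -1/44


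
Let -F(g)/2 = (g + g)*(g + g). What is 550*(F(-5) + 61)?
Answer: -76450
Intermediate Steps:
F(g) = -8*g² (F(g) = -2*(g + g)*(g + g) = -2*2*g*2*g = -8*g²)
550*(F(-5) + 61) = 550*(-8*(-5)² + 61) = 550*(-8*25 + 61) = 550*(-200 + 61) = 550*(-139) = -76450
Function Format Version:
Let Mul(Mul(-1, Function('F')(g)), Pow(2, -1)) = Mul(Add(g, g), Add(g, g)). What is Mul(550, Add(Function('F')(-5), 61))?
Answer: -76450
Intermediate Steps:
Function('F')(g) = Mul(-8, Pow(g, 2)) (Function('F')(g) = Mul(-2, Mul(Add(g, g), Add(g, g))) = Mul(-2, Mul(Mul(2, g), Mul(2, g))) = Mul(-2, Mul(4, Pow(g, 2))) = Mul(-8, Pow(g, 2)))
Mul(550, Add(Function('F')(-5), 61)) = Mul(550, Add(Mul(-8, Pow(-5, 2)), 61)) = Mul(550, Add(Mul(-8, 25), 61)) = Mul(550, Add(-200, 61)) = Mul(550, -139) = -76450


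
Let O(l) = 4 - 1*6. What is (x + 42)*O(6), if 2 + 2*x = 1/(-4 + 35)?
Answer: -2543/31 ≈ -82.032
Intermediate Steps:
O(l) = -2 (O(l) = 4 - 6 = -2)
x = -61/62 (x = -1 + 1/(2*(-4 + 35)) = -1 + (½)/31 = -1 + (½)*(1/31) = -1 + 1/62 = -61/62 ≈ -0.98387)
(x + 42)*O(6) = (-61/62 + 42)*(-2) = (2543/62)*(-2) = -2543/31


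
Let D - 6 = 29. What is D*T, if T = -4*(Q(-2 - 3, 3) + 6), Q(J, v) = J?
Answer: -140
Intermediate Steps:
D = 35 (D = 6 + 29 = 35)
T = -4 (T = -4*((-2 - 3) + 6) = -4*(-5 + 6) = -4 ≈ -4.0000)
D*T = 35*(-4) = -140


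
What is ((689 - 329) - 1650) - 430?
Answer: -1720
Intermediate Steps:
((689 - 329) - 1650) - 430 = (360 - 1650) - 430 = -1290 - 430 = -1720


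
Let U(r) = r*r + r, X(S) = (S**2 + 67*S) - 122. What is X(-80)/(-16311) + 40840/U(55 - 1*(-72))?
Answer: 27134093/11047984 ≈ 2.4560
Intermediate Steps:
X(S) = -122 + S**2 + 67*S
U(r) = r + r**2 (U(r) = r**2 + r = r + r**2)
X(-80)/(-16311) + 40840/U(55 - 1*(-72)) = (-122 + (-80)**2 + 67*(-80))/(-16311) + 40840/(((55 - 1*(-72))*(1 + (55 - 1*(-72))))) = (-122 + 6400 - 5360)*(-1/16311) + 40840/(((55 + 72)*(1 + (55 + 72)))) = 918*(-1/16311) + 40840/((127*(1 + 127))) = -306/5437 + 40840/((127*128)) = -306/5437 + 40840/16256 = -306/5437 + 40840*(1/16256) = -306/5437 + 5105/2032 = 27134093/11047984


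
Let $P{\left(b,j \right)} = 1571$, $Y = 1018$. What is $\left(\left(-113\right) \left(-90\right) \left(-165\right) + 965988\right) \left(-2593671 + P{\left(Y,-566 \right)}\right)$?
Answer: $1845735910200$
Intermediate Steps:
$\left(\left(-113\right) \left(-90\right) \left(-165\right) + 965988\right) \left(-2593671 + P{\left(Y,-566 \right)}\right) = \left(\left(-113\right) \left(-90\right) \left(-165\right) + 965988\right) \left(-2593671 + 1571\right) = \left(10170 \left(-165\right) + 965988\right) \left(-2592100\right) = \left(-1678050 + 965988\right) \left(-2592100\right) = \left(-712062\right) \left(-2592100\right) = 1845735910200$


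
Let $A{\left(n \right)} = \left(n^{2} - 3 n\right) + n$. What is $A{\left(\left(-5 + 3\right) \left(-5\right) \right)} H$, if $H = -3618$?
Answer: $-289440$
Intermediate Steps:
$A{\left(n \right)} = n^{2} - 2 n$
$A{\left(\left(-5 + 3\right) \left(-5\right) \right)} H = \left(-5 + 3\right) \left(-5\right) \left(-2 + \left(-5 + 3\right) \left(-5\right)\right) \left(-3618\right) = \left(-2\right) \left(-5\right) \left(-2 - -10\right) \left(-3618\right) = 10 \left(-2 + 10\right) \left(-3618\right) = 10 \cdot 8 \left(-3618\right) = 80 \left(-3618\right) = -289440$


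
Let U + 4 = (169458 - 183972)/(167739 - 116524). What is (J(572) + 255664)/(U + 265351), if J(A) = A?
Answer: 4374375580/4529910697 ≈ 0.96566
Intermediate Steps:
U = -219374/51215 (U = -4 + (169458 - 183972)/(167739 - 116524) = -4 - 14514/51215 = -219374/51215 ≈ -4.2834)
(J(572) + 255664)/(U + 265351) = (572 + 255664)/(-219374/51215 + 265351) = 256236/(13589732091/51215) = 256236*(51215/13589732091) = 4374375580/4529910697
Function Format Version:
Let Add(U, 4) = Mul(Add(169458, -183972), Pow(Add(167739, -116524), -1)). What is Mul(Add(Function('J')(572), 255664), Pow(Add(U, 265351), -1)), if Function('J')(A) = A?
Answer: Rational(4374375580, 4529910697) ≈ 0.96566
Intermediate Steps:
U = Rational(-219374, 51215) (U = Add(-4, Mul(Add(169458, -183972), Pow(Add(167739, -116524), -1))) = Add(-4, Mul(-14514, Pow(51215, -1))) = Add(-4, Mul(-14514, Rational(1, 51215))) = Add(-4, Rational(-14514, 51215)) = Rational(-219374, 51215) ≈ -4.2834)
Mul(Add(Function('J')(572), 255664), Pow(Add(U, 265351), -1)) = Mul(Add(572, 255664), Pow(Add(Rational(-219374, 51215), 265351), -1)) = Mul(256236, Pow(Rational(13589732091, 51215), -1)) = Mul(256236, Rational(51215, 13589732091)) = Rational(4374375580, 4529910697)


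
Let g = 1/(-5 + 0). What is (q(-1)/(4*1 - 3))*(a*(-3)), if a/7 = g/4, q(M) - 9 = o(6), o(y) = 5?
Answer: 147/10 ≈ 14.700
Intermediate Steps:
g = -⅕ (g = 1/(-5) = -⅕ ≈ -0.20000)
q(M) = 14 (q(M) = 9 + 5 = 14)
a = -7/20 (a = 7*(-⅕/4) = 7*(-⅕*¼) = 7*(-1/20) = -7/20 ≈ -0.35000)
(q(-1)/(4*1 - 3))*(a*(-3)) = (14/(4*1 - 3))*(-7/20*(-3)) = (14/(4 - 3))*(21/20) = (14/1)*(21/20) = (14*1)*(21/20) = 14*(21/20) = 147/10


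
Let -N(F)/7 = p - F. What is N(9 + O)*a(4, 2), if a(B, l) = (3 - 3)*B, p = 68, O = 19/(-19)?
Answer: 0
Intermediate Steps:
O = -1 (O = 19*(-1/19) = -1)
a(B, l) = 0 (a(B, l) = 0*B = 0)
N(F) = -476 + 7*F (N(F) = -7*(68 - F) = -476 + 7*F)
N(9 + O)*a(4, 2) = (-476 + 7*(9 - 1))*0 = (-476 + 7*8)*0 = (-476 + 56)*0 = -420*0 = 0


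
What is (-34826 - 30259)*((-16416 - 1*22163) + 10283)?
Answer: 1841645160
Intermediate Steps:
(-34826 - 30259)*((-16416 - 1*22163) + 10283) = -65085*((-16416 - 22163) + 10283) = -65085*(-38579 + 10283) = -65085*(-28296) = 1841645160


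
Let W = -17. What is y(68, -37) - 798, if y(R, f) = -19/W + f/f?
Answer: -13530/17 ≈ -795.88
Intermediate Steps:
y(R, f) = 36/17 (y(R, f) = -19/(-17) + f/f = -19*(-1/17) + 1 = 19/17 + 1 = 36/17)
y(68, -37) - 798 = 36/17 - 798 = -13530/17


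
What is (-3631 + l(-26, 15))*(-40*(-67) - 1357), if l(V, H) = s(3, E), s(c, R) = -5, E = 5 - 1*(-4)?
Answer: -4810428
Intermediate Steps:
E = 9 (E = 5 + 4 = 9)
l(V, H) = -5
(-3631 + l(-26, 15))*(-40*(-67) - 1357) = (-3631 - 5)*(-40*(-67) - 1357) = -3636*(2680 - 1357) = -3636*1323 = -4810428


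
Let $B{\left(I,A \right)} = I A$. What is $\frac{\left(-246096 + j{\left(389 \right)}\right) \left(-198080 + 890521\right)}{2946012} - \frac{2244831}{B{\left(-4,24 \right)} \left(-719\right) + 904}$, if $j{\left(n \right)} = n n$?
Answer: $- \frac{1148928731104543}{51502181784} \approx -22308.0$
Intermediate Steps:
$B{\left(I,A \right)} = A I$
$j{\left(n \right)} = n^{2}$
$\frac{\left(-246096 + j{\left(389 \right)}\right) \left(-198080 + 890521\right)}{2946012} - \frac{2244831}{B{\left(-4,24 \right)} \left(-719\right) + 904} = \frac{\left(-246096 + 389^{2}\right) \left(-198080 + 890521\right)}{2946012} - \frac{2244831}{24 \left(-4\right) \left(-719\right) + 904} = \left(-246096 + 151321\right) 692441 \cdot \frac{1}{2946012} - \frac{2244831}{\left(-96\right) \left(-719\right) + 904} = \left(-94775\right) 692441 \cdot \frac{1}{2946012} - \frac{2244831}{69024 + 904} = \left(-65626095775\right) \frac{1}{2946012} - \frac{2244831}{69928} = - \frac{65626095775}{2946012} - \frac{2244831}{69928} = - \frac{1148928731104543}{51502181784}$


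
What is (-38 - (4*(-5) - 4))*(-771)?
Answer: 10794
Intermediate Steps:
(-38 - (4*(-5) - 4))*(-771) = (-38 - (-20 - 4))*(-771) = (-38 - 1*(-24))*(-771) = (-38 + 24)*(-771) = -14*(-771) = 10794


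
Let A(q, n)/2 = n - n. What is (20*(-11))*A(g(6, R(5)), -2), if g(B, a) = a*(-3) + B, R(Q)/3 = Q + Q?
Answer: 0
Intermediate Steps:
R(Q) = 6*Q (R(Q) = 3*(Q + Q) = 3*(2*Q) = 6*Q)
g(B, a) = B - 3*a (g(B, a) = -3*a + B = B - 3*a)
A(q, n) = 0 (A(q, n) = 2*(n - n) = 2*0 = 0)
(20*(-11))*A(g(6, R(5)), -2) = (20*(-11))*0 = -220*0 = 0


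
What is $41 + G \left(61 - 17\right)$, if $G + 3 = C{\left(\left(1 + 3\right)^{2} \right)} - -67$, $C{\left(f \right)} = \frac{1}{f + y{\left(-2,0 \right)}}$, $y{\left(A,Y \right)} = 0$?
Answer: $\frac{11439}{4} \approx 2859.8$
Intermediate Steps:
$C{\left(f \right)} = \frac{1}{f}$ ($C{\left(f \right)} = \frac{1}{f + 0} = \frac{1}{f}$)
$G = \frac{1025}{16}$ ($G = -3 + \left(\frac{1}{\left(1 + 3\right)^{2}} - -67\right) = -3 + \left(\frac{1}{4^{2}} + 67\right) = -3 + \left(\frac{1}{16} + 67\right) = -3 + \frac{1073}{16} = \frac{1025}{16} \approx 64.063$)
$41 + G \left(61 - 17\right) = 41 + \frac{1025 \left(61 - 17\right)}{16} = 41 + \frac{1025}{16} \cdot 44 = 41 + \frac{11275}{4} = \frac{11439}{4}$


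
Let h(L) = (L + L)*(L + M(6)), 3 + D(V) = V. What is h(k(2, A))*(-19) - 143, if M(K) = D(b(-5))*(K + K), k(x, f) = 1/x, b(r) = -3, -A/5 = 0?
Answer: 2431/2 ≈ 1215.5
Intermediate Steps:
A = 0 (A = -5*0 = 0)
D(V) = -3 + V
M(K) = -12*K (M(K) = (-3 - 3)*(K + K) = -12*K)
h(L) = 2*L*(-72 + L) (h(L) = (L + L)*(L - 12*6) = (2*L)*(L - 72) = (2*L)*(-72 + L) = 2*L*(-72 + L))
h(k(2, A))*(-19) - 143 = (2*(-72 + 1/2)/2)*(-19) - 143 = (2*(½)*(-72 + ½))*(-19) - 143 = (2*(½)*(-143/2))*(-19) - 143 = -143/2*(-19) - 143 = 2717/2 - 143 = 2431/2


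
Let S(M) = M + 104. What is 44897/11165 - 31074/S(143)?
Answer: -335851651/2757755 ≈ -121.78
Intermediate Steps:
S(M) = 104 + M
44897/11165 - 31074/S(143) = 44897/11165 - 31074/(104 + 143) = 44897*(1/11165) - 31074/247 = 44897/11165 - 31074*1/247 = 44897/11165 - 31074/247 = -335851651/2757755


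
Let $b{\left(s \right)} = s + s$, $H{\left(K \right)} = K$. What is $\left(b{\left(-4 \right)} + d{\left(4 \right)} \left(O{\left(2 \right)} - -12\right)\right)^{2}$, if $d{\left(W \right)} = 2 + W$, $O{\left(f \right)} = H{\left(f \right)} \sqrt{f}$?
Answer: $4384 + 1536 \sqrt{2} \approx 6556.2$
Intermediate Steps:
$O{\left(f \right)} = f^{\frac{3}{2}}$ ($O{\left(f \right)} = f \sqrt{f} = f^{\frac{3}{2}}$)
$b{\left(s \right)} = 2 s$
$\left(b{\left(-4 \right)} + d{\left(4 \right)} \left(O{\left(2 \right)} - -12\right)\right)^{2} = \left(2 \left(-4\right) + \left(2 + 4\right) \left(2^{\frac{3}{2}} - -12\right)\right)^{2} = \left(-8 + 6 \left(2 \sqrt{2} + 12\right)\right)^{2} = \left(-8 + 6 \left(12 + 2 \sqrt{2}\right)\right)^{2} = \left(-8 + \left(72 + 12 \sqrt{2}\right)\right)^{2} = \left(64 + 12 \sqrt{2}\right)^{2}$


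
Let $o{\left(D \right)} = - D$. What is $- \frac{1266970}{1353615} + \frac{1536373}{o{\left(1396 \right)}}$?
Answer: $- \frac{13428556313}{12191268} \approx -1101.5$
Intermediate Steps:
$- \frac{1266970}{1353615} + \frac{1536373}{o{\left(1396 \right)}} = - \frac{1266970}{1353615} + \frac{1536373}{\left(-1\right) 1396} = \left(-1266970\right) \frac{1}{1353615} + \frac{1536373}{-1396} = - \frac{8174}{8733} + 1536373 \left(- \frac{1}{1396}\right) = - \frac{8174}{8733} - \frac{1536373}{1396} = - \frac{13428556313}{12191268}$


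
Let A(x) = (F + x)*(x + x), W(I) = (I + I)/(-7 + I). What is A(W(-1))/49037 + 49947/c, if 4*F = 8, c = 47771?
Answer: 19594438251/18740372216 ≈ 1.0456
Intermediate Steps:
F = 2 (F = (1/4)*8 = 2)
W(I) = 2*I/(-7 + I) (W(I) = (2*I)/(-7 + I) = 2*I/(-7 + I))
A(x) = 2*x*(2 + x) (A(x) = (2 + x)*(x + x) = (2 + x)*(2*x) = 2*x*(2 + x))
A(W(-1))/49037 + 49947/c = (2*(2*(-1)/(-7 - 1))*(2 + 2*(-1)/(-7 - 1)))/49037 + 49947/47771 = (2*(2*(-1)/(-8))*(2 + 2*(-1)/(-8)))*(1/49037) + 49947*(1/47771) = (2*(2*(-1)*(-1/8))*(2 + 2*(-1)*(-1/8)))*(1/49037) + 49947/47771 = (2*(1/4)*(2 + 1/4))*(1/49037) + 49947/47771 = (2*(1/4)*(9/4))*(1/49037) + 49947/47771 = (9/8)*(1/49037) + 49947/47771 = 9/392296 + 49947/47771 = 19594438251/18740372216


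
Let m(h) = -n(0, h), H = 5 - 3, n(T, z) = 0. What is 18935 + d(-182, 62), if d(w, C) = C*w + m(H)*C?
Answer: 7651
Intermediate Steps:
H = 2
m(h) = 0 (m(h) = -1*0 = 0)
d(w, C) = C*w (d(w, C) = C*w + 0*C = C*w + 0 = C*w)
18935 + d(-182, 62) = 18935 + 62*(-182) = 18935 - 11284 = 7651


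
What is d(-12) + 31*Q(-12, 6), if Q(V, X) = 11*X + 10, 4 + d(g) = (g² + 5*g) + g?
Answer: 2424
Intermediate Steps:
d(g) = -4 + g² + 6*g (d(g) = -4 + ((g² + 5*g) + g) = -4 + (g² + 6*g) = -4 + g² + 6*g)
Q(V, X) = 10 + 11*X
d(-12) + 31*Q(-12, 6) = (-4 + (-12)² + 6*(-12)) + 31*(10 + 11*6) = (-4 + 144 - 72) + 31*(10 + 66) = 68 + 31*76 = 68 + 2356 = 2424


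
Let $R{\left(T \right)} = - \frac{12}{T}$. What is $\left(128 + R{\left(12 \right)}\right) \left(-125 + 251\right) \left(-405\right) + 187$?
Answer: $-6480623$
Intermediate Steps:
$\left(128 + R{\left(12 \right)}\right) \left(-125 + 251\right) \left(-405\right) + 187 = \left(128 - \frac{12}{12}\right) \left(-125 + 251\right) \left(-405\right) + 187 = \left(128 - 1\right) 126 \left(-405\right) + 187 = 127 \cdot 126 \left(-405\right) + 187 = 16002 \left(-405\right) + 187 = -6480810 + 187 = -6480623$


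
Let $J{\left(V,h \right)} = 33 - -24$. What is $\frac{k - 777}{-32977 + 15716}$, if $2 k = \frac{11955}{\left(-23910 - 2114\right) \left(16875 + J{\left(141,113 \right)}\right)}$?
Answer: $\frac{228250678609}{5070572580032} \approx 0.045015$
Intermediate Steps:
$J{\left(V,h \right)} = 57$ ($J{\left(V,h \right)} = 33 + 24 = 57$)
$k = - \frac{3985}{293758912}$ ($k = \frac{11955 \frac{1}{\left(-23910 - 2114\right) \left(16875 + 57\right)}}{2} = \frac{11955 \frac{1}{\left(-26024\right) 16932}}{2} = \frac{11955 \frac{1}{-440638368}}{2} = \frac{11955 \left(- \frac{1}{440638368}\right)}{2} = \frac{1}{2} \left(- \frac{3985}{146879456}\right) = - \frac{3985}{293758912} \approx -1.3566 \cdot 10^{-5}$)
$\frac{k - 777}{-32977 + 15716} = \frac{- \frac{3985}{293758912} - 777}{-32977 + 15716} = - \frac{228250678609}{293758912 \left(-17261\right)} = \left(- \frac{228250678609}{293758912}\right) \left(- \frac{1}{17261}\right) = \frac{228250678609}{5070572580032}$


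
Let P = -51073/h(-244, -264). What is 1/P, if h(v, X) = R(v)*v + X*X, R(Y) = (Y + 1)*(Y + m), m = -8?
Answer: 14871888/51073 ≈ 291.19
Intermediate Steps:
R(Y) = (1 + Y)*(-8 + Y) (R(Y) = (Y + 1)*(Y - 8) = (1 + Y)*(-8 + Y))
h(v, X) = X² + v*(-8 + v² - 7*v) (h(v, X) = (-8 + v² - 7*v)*v + X*X = v*(-8 + v² - 7*v) + X² = X² + v*(-8 + v² - 7*v))
P = 51073/14871888 (P = -51073/((-264)² - 244*(-8 + (-244)² - 7*(-244))) = -51073/(69696 - 244*(-8 + 59536 + 1708)) = -51073/(69696 - 244*61236) = -51073/(69696 - 14941584) = -51073/(-14871888) = -51073*(-1/14871888) = 51073/14871888 ≈ 0.0034342)
1/P = 1/(51073/14871888) = 14871888/51073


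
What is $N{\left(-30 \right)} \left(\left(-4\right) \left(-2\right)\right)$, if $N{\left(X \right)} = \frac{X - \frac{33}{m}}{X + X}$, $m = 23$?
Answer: $\frac{482}{115} \approx 4.1913$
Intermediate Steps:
$N{\left(X \right)} = \frac{- \frac{33}{23} + X}{2 X}$ ($N{\left(X \right)} = \frac{X - \frac{33}{23}}{X + X} = \frac{X - \frac{33}{23}}{2 X} = \left(X - \frac{33}{23}\right) \frac{1}{2 X} = \left(- \frac{33}{23} + X\right) \frac{1}{2 X} = \frac{- \frac{33}{23} + X}{2 X}$)
$N{\left(-30 \right)} \left(\left(-4\right) \left(-2\right)\right) = \frac{-33 + 23 \left(-30\right)}{46 \left(-30\right)} \left(\left(-4\right) \left(-2\right)\right) = \frac{1}{46} \left(- \frac{1}{30}\right) \left(-33 - 690\right) 8 = \frac{1}{46} \left(- \frac{1}{30}\right) \left(-723\right) 8 = \frac{241}{460} \cdot 8 = \frac{482}{115}$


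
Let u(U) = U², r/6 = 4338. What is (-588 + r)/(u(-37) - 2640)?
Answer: -25440/1271 ≈ -20.016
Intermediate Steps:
r = 26028 (r = 6*4338 = 26028)
(-588 + r)/(u(-37) - 2640) = (-588 + 26028)/((-37)² - 2640) = 25440/(1369 - 2640) = 25440/(-1271) = 25440*(-1/1271) = -25440/1271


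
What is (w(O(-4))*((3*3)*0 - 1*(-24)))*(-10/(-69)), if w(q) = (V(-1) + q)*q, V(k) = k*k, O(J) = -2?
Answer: 160/23 ≈ 6.9565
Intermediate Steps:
V(k) = k²
w(q) = q*(1 + q) (w(q) = ((-1)² + q)*q = (1 + q)*q = q*(1 + q))
(w(O(-4))*((3*3)*0 - 1*(-24)))*(-10/(-69)) = ((-2*(1 - 2))*((3*3)*0 - 1*(-24)))*(-10/(-69)) = ((-2*(-1))*(9*0 + 24))*(-10*(-1/69)) = (2*(0 + 24))*(10/69) = (2*24)*(10/69) = 48*(10/69) = 160/23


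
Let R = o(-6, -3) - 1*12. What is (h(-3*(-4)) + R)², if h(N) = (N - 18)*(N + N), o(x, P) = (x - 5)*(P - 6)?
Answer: 3249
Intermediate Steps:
o(x, P) = (-6 + P)*(-5 + x) (o(x, P) = (-5 + x)*(-6 + P) = (-6 + P)*(-5 + x))
R = 87 (R = (30 - 6*(-6) - 5*(-3) - 3*(-6)) - 1*12 = (30 + 36 + 15 + 18) - 12 = 99 - 12 = 87)
h(N) = 2*N*(-18 + N) (h(N) = (-18 + N)*(2*N) = 2*N*(-18 + N))
(h(-3*(-4)) + R)² = (2*(-3*(-4))*(-18 - 3*(-4)) + 87)² = (2*12*(-18 + 12) + 87)² = (2*12*(-6) + 87)² = (-144 + 87)² = (-57)² = 3249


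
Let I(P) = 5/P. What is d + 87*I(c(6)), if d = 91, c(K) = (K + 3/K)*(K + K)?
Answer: 2511/26 ≈ 96.577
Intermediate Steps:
c(K) = 2*K*(K + 3/K) (c(K) = (K + 3/K)*(2*K) = 2*K*(K + 3/K))
d + 87*I(c(6)) = 91 + 87*(5/(6 + 2*6**2)) = 91 + 87*(5/(6 + 2*36)) = 91 + 87*(5/(6 + 72)) = 91 + 87*(5/78) = 91 + 145/26 = 2511/26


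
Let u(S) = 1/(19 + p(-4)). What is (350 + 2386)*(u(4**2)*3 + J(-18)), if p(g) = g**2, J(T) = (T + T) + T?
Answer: -5162832/35 ≈ -1.4751e+5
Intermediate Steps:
J(T) = 3*T (J(T) = 2*T + T = 3*T)
u(S) = 1/35 (u(S) = 1/(19 + (-4)**2) = 1/(19 + 16) = 1/35)
(350 + 2386)*(u(4**2)*3 + J(-18)) = (350 + 2386)*((1/35)*3 + 3*(-18)) = 2736*(3/35 - 54) = 2736*(-1887/35) = -5162832/35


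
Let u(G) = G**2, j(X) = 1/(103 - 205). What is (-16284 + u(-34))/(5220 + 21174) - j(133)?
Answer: -84259/149566 ≈ -0.56336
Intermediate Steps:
j(X) = -1/102 (j(X) = 1/(-102) = -1/102)
(-16284 + u(-34))/(5220 + 21174) - j(133) = (-16284 + (-34)**2)/(5220 + 21174) - 1*(-1/102) = (-16284 + 1156)/26394 + 1/102 = -15128*1/26394 + 1/102 = -7564/13197 + 1/102 = -84259/149566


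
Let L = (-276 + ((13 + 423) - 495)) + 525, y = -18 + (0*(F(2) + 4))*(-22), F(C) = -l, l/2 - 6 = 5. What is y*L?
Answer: -3420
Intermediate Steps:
l = 22 (l = 12 + 2*5 = 12 + 10 = 22)
F(C) = -22 (F(C) = -1*22 = -22)
y = -18 (y = -18 + (0*(-22 + 4))*(-22) = -18 + (0*(-18))*(-22) = -18 + 0*(-22) = -18 + 0 = -18)
L = 190 (L = (-276 + (436 - 495)) + 525 = (-276 - 59) + 525 = -335 + 525 = 190)
y*L = -18*190 = -3420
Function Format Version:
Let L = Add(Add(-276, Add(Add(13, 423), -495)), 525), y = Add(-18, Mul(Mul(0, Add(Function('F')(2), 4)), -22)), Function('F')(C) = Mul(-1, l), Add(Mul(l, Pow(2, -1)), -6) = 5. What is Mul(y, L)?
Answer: -3420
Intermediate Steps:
l = 22 (l = Add(12, Mul(2, 5)) = Add(12, 10) = 22)
Function('F')(C) = -22 (Function('F')(C) = Mul(-1, 22) = -22)
y = -18 (y = Add(-18, Mul(Mul(0, Add(-22, 4)), -22)) = Add(-18, Mul(Mul(0, -18), -22)) = Add(-18, Mul(0, -22)) = Add(-18, 0) = -18)
L = 190 (L = Add(Add(-276, Add(436, -495)), 525) = Add(Add(-276, -59), 525) = Add(-335, 525) = 190)
Mul(y, L) = Mul(-18, 190) = -3420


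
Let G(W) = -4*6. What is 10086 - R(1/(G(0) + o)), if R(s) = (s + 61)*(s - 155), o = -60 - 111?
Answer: 743028194/38025 ≈ 19541.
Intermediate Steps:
o = -171
G(W) = -24
R(s) = (-155 + s)*(61 + s) (R(s) = (61 + s)*(-155 + s) = (-155 + s)*(61 + s))
10086 - R(1/(G(0) + o)) = 10086 - (-9455 + (1/(-24 - 171))² - 94/(-24 - 171)) = 10086 - (-9455 + (1/(-195))² - 94/(-195)) = 10086 - (-9455 + (-1/195)² - 94*(-1/195)) = 10086 - (-9455 + 1/38025 + 94/195) = 10086 - 1*(-359508044/38025) = 10086 + 359508044/38025 = 743028194/38025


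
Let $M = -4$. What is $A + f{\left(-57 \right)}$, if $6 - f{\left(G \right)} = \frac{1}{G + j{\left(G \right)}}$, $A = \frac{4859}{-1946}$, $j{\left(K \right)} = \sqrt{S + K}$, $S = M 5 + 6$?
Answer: $\frac{11371681}{3230360} + \frac{i \sqrt{71}}{3320} \approx 3.5203 + 0.002538 i$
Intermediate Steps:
$S = -14$ ($S = \left(-4\right) 5 + 6 = -20 + 6 = -14$)
$j{\left(K \right)} = \sqrt{-14 + K}$
$A = - \frac{4859}{1946}$ ($A = 4859 \left(- \frac{1}{1946}\right) = - \frac{4859}{1946} \approx -2.4969$)
$f{\left(G \right)} = 6 - \frac{1}{G + \sqrt{-14 + G}}$
$A + f{\left(-57 \right)} = - \frac{4859}{1946} + \frac{-1 + 6 \left(-57\right) + 6 \sqrt{-14 - 57}}{-57 + \sqrt{-14 - 57}} = - \frac{4859}{1946} + \frac{-1 - 342 + 6 \sqrt{-71}}{-57 + \sqrt{-71}} = - \frac{4859}{1946} + \frac{-1 - 342 + 6 i \sqrt{71}}{-57 + i \sqrt{71}} = - \frac{4859}{1946} + \frac{-343 + 6 i \sqrt{71}}{-57 + i \sqrt{71}}$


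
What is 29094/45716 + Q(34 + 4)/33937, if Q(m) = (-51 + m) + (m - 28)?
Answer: 493612965/775731946 ≈ 0.63632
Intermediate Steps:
Q(m) = -79 + 2*m (Q(m) = (-51 + m) + (-28 + m) = -79 + 2*m)
29094/45716 + Q(34 + 4)/33937 = 29094/45716 + (-79 + 2*(34 + 4))/33937 = 29094*(1/45716) + (-79 + 2*38)*(1/33937) = 14547/22858 + (-79 + 76)*(1/33937) = 14547/22858 - 3*1/33937 = 14547/22858 - 3/33937 = 493612965/775731946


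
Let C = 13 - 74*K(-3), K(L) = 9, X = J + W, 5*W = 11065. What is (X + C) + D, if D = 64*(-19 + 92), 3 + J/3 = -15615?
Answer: -40622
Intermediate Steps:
J = -46854 (J = -9 + 3*(-15615) = -9 - 46845 = -46854)
W = 2213 (W = (⅕)*11065 = 2213)
X = -44641 (X = -46854 + 2213 = -44641)
D = 4672 (D = 64*73 = 4672)
C = -653 (C = 13 - 74*9 = 13 - 666 = -653)
(X + C) + D = (-44641 - 653) + 4672 = -45294 + 4672 = -40622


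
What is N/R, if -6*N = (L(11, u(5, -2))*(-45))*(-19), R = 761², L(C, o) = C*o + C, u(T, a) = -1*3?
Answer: 3135/579121 ≈ 0.0054134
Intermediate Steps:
u(T, a) = -3
L(C, o) = C + C*o
R = 579121
N = 3135 (N = -(11*(1 - 3))*(-45)*(-19)/6 = -(11*(-2))*(-45)*(-19)/6 = -(-22*(-45))*(-19)/6 = -165*(-19) = -⅙*(-18810) = 3135)
N/R = 3135/579121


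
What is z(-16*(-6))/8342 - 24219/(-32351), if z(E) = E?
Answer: 102570297/134936021 ≈ 0.76014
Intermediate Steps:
z(-16*(-6))/8342 - 24219/(-32351) = -16*(-6)/8342 - 24219/(-32351) = 96*(1/8342) - 24219*(-1/32351) = 48/4171 + 24219/32351 = 102570297/134936021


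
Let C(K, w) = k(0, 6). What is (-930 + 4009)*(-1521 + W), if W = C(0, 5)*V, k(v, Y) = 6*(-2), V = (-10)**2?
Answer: -8377959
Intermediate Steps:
V = 100
k(v, Y) = -12
C(K, w) = -12
W = -1200 (W = -12*100 = -1200)
(-930 + 4009)*(-1521 + W) = (-930 + 4009)*(-1521 - 1200) = 3079*(-2721) = -8377959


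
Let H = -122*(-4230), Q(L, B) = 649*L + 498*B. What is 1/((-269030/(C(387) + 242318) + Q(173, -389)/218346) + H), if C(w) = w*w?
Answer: 85610628102/44180130063168025 ≈ 1.9378e-6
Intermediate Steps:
Q(L, B) = 498*B + 649*L
C(w) = w**2
H = 516060
1/((-269030/(C(387) + 242318) + Q(173, -389)/218346) + H) = 1/((-269030/(387**2 + 242318) + (498*(-389) + 649*173)/218346) + 516060) = 1/((-269030/(149769 + 242318) + (-193722 + 112277)*(1/218346)) + 516060) = 1/((-269030/392087 - 81445*1/218346) + 516060) = 1/((-269030*1/392087 - 81445/218346) + 516060) = 1/((-269030/392087 - 81445/218346) + 516060) = 1/(-90675150095/85610628102 + 516060) = 1/(44180130063168025/85610628102) = 85610628102/44180130063168025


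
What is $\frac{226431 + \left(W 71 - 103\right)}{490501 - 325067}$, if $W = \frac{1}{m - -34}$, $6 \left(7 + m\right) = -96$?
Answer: $\frac{2489679}{1819774} \approx 1.3681$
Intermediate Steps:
$m = -23$ ($m = -7 + \frac{1}{6} \left(-96\right) = -7 - 16 = -23$)
$W = \frac{1}{11}$ ($W = \frac{1}{-23 - -34} = \frac{1}{-23 + \left(-70 + 104\right)} = \frac{1}{-23 + 34} = \frac{1}{11} \approx 0.090909$)
$\frac{226431 + \left(W 71 - 103\right)}{490501 - 325067} = \frac{226431 + \left(\frac{1}{11} \cdot 71 - 103\right)}{490501 - 325067} = \frac{226431 + \left(\frac{71}{11} - 103\right)}{165434} = \left(226431 - \frac{1062}{11}\right) \frac{1}{165434} = \frac{2489679}{11} \cdot \frac{1}{165434} = \frac{2489679}{1819774}$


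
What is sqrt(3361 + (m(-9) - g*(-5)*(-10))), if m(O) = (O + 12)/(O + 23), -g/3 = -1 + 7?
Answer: 13*sqrt(4942)/14 ≈ 65.278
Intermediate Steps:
g = -18 (g = -3*(-1 + 7) = -3*6 = -18)
m(O) = (12 + O)/(23 + O)
sqrt(3361 + (m(-9) - g*(-5)*(-10))) = sqrt(3361 + ((12 - 9)/(23 - 9) - (-18*(-5))*(-10))) = sqrt(3361 + (3/14 - 90*(-10))) = sqrt(3361 + ((1/14)*3 - 1*(-900))) = sqrt(3361 + (3/14 + 900)) = sqrt(3361 + 12603/14) = sqrt(59657/14) = 13*sqrt(4942)/14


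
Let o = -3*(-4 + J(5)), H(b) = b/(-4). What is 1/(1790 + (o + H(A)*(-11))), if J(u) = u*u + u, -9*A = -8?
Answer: 9/15430 ≈ 0.00058328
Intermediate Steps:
A = 8/9 (A = -⅑*(-8) = 8/9 ≈ 0.88889)
J(u) = u + u² (J(u) = u² + u = u + u²)
H(b) = -b/4 (H(b) = b*(-¼) = -b/4)
o = -78 (o = -3*(-4 + 5*(1 + 5)) = -3*(-4 + 5*6) = -3*(-4 + 30) = -3*26 = -78)
1/(1790 + (o + H(A)*(-11))) = 1/(1790 + (-78 - ¼*8/9*(-11))) = 1/(1790 + (-78 - 2/9*(-11))) = 1/(1790 + (-78 + 22/9)) = 1/(1790 - 680/9) = 1/(15430/9) = 9/15430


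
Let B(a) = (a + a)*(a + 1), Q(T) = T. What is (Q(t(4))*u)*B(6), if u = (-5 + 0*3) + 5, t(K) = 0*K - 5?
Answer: 0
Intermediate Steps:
t(K) = -5 (t(K) = 0 - 5 = -5)
B(a) = 2*a*(1 + a) (B(a) = (2*a)*(1 + a) = 2*a*(1 + a))
u = 0 (u = (-5 + 0) + 5 = -5 + 5 = 0)
(Q(t(4))*u)*B(6) = (-5*0)*(2*6*(1 + 6)) = 0*(2*6*7) = 0*84 = 0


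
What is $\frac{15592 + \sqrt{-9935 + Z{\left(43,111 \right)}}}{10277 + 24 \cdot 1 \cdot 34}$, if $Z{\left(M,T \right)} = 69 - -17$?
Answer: $\frac{15592}{11093} + \frac{7 i \sqrt{201}}{11093} \approx 1.4056 + 0.0089464 i$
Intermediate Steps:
$Z{\left(M,T \right)} = 86$ ($Z{\left(M,T \right)} = 69 + 17 = 86$)
$\frac{15592 + \sqrt{-9935 + Z{\left(43,111 \right)}}}{10277 + 24 \cdot 1 \cdot 34} = \frac{15592 + \sqrt{-9935 + 86}}{10277 + 24 \cdot 1 \cdot 34} = \frac{15592 + \sqrt{-9849}}{10277 + 24 \cdot 34} = \frac{15592 + 7 i \sqrt{201}}{10277 + 816} = \frac{15592 + 7 i \sqrt{201}}{11093} = \left(15592 + 7 i \sqrt{201}\right) \frac{1}{11093} = \frac{15592}{11093} + \frac{7 i \sqrt{201}}{11093}$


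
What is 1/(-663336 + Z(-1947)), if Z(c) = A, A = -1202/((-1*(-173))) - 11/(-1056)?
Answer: -16608/11016799507 ≈ -1.5075e-6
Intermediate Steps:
A = -115219/16608 (A = -1202/173 - 11*(-1/1056) = -1202*1/173 + 1/96 = -1202/173 + 1/96 = -115219/16608 ≈ -6.9376)
Z(c) = -115219/16608
1/(-663336 + Z(-1947)) = 1/(-663336 - 115219/16608) = 1/(-11016799507/16608) = -16608/11016799507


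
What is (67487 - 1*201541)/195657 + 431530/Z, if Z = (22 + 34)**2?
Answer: 857259917/6261024 ≈ 136.92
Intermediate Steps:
Z = 3136 (Z = 56**2 = 3136)
(67487 - 1*201541)/195657 + 431530/Z = (67487 - 1*201541)/195657 + 431530/3136 = (67487 - 201541)*(1/195657) + 431530*(1/3136) = -134054*1/195657 + 215765/1568 = -134054/195657 + 215765/1568 = 857259917/6261024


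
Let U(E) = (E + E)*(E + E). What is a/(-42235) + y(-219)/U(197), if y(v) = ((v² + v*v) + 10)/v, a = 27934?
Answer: -238428764719/358962487185 ≈ -0.66422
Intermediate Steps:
y(v) = (10 + 2*v²)/v (y(v) = ((v² + v²) + 10)/v = (2*v² + 10)/v = (10 + 2*v²)/v)
U(E) = 4*E² (U(E) = (2*E)*(2*E) = 4*E²)
a/(-42235) + y(-219)/U(197) = 27934/(-42235) + (2*(-219) + 10/(-219))/((4*197²)) = 27934*(-1/42235) + (-438 + 10*(-1/219))/((4*38809)) = -27934/42235 + (-438 - 10/219)/155236 = -27934/42235 - 95932/219*1/155236 = -27934/42235 - 23983/8499171 = -238428764719/358962487185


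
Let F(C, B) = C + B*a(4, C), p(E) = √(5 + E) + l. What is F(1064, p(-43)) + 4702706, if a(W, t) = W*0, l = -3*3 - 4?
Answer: 4703770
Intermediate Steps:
l = -13 (l = -9 - 4 = -13)
a(W, t) = 0
p(E) = -13 + √(5 + E) (p(E) = √(5 + E) - 13 = -13 + √(5 + E))
F(C, B) = C (F(C, B) = C + B*0 = C + 0 = C)
F(1064, p(-43)) + 4702706 = 1064 + 4702706 = 4703770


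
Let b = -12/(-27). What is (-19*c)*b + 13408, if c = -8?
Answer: 121280/9 ≈ 13476.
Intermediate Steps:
b = 4/9 (b = -12*(-1/27) = 4/9 ≈ 0.44444)
(-19*c)*b + 13408 = -19*(-8)*(4/9) + 13408 = 152*(4/9) + 13408 = 608/9 + 13408 = 121280/9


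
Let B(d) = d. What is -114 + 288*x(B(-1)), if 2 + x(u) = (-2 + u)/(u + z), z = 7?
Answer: -834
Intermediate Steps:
x(u) = -2 + (-2 + u)/(7 + u) (x(u) = -2 + (-2 + u)/(u + 7) = -2 + (-2 + u)/(7 + u))
-114 + 288*x(B(-1)) = -114 + 288*((-16 - 1*(-1))/(7 - 1)) = -114 + 288*((-16 + 1)/6) = -114 + 288*((⅙)*(-15)) = -114 + 288*(-5/2) = -114 - 720 = -834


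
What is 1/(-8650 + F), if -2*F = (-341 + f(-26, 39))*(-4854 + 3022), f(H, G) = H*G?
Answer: -1/1249830 ≈ -8.0011e-7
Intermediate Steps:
f(H, G) = G*H
F = -1241180 (F = -(-341 + 39*(-26))*(-4854 + 3022)/2 = -(-341 - 1014)*(-1832)/2 = -(-1355)*(-1832)/2 = -½*2482360 = -1241180)
1/(-8650 + F) = 1/(-8650 - 1241180) = 1/(-1249830) = -1/1249830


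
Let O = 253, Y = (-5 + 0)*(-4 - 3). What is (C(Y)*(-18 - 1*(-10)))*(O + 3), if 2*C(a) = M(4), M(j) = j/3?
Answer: -4096/3 ≈ -1365.3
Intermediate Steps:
M(j) = j/3 (M(j) = j*(1/3) = j/3)
Y = 35 (Y = -5*(-7) = 35)
C(a) = 2/3 (C(a) = ((1/3)*4)/2 = (1/2)*(4/3) = 2/3)
(C(Y)*(-18 - 1*(-10)))*(O + 3) = (2*(-18 - 1*(-10))/3)*(253 + 3) = (2*(-18 + 10)/3)*256 = ((2/3)*(-8))*256 = -16/3*256 = -4096/3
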